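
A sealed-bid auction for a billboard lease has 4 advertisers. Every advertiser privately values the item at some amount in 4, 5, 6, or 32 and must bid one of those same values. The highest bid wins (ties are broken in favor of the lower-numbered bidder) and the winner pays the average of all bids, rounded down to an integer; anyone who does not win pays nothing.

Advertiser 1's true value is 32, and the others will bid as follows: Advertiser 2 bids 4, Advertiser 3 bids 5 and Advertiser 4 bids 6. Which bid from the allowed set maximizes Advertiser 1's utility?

6

Bid 4: loses, pays 0, utility 0.
Bid 5: loses, pays 0, utility 0.
Bid 6: wins, pays 5, utility 32 - 5 = 27.
Bid 32: wins, pays 11, utility 32 - 11 = 21.
The best choice is 6 with utility 27.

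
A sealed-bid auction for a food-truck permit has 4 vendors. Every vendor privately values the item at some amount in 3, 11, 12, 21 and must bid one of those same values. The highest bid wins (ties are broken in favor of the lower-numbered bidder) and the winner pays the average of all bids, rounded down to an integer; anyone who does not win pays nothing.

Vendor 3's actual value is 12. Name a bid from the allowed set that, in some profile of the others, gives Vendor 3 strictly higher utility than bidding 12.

21

Suppose Vendor 1 bids 3, Vendor 2 bids 12 and Vendor 4 bids 3.
Bid 12: loses, pays 0, utility 0.
Bid 21: wins, pays 9, utility 12 - 9 = 3.
So bidding 21 beats truth here (3 > 0).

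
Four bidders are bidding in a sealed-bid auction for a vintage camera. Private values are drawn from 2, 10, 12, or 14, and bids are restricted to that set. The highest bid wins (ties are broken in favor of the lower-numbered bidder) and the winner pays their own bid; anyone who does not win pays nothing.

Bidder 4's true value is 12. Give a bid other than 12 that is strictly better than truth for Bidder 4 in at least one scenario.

10

Suppose Bidder 1 bids 2, Bidder 2 bids 2 and Bidder 3 bids 2.
Bid 12: wins, pays 12, utility 12 - 12 = 0.
Bid 10: wins, pays 10, utility 12 - 10 = 2.
So bidding 10 beats truth here (2 > 0).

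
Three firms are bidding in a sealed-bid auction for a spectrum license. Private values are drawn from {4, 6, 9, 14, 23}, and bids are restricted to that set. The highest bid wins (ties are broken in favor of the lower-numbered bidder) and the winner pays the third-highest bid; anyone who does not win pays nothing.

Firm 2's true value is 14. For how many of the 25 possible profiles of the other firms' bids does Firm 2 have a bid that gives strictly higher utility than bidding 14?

Others bid (4, 23): truth gives 0; bid 23 gives 10 > 0. Violating.
Others bid (6, 23): truth gives 0; bid 23 gives 8 > 0. Violating.
Others bid (9, 23): truth gives 0; bid 23 gives 5 > 0. Violating.
Others bid (14, 4): truth gives 0; bid 23 gives 10 > 0. Violating.
Others bid (4, 4): truth gives 10; no alternative beats it.
Others bid (4, 6): truth gives 10; no alternative beats it.
(Checking all 25 profiles: 6 have a profitable deviation, 19 do not.)

6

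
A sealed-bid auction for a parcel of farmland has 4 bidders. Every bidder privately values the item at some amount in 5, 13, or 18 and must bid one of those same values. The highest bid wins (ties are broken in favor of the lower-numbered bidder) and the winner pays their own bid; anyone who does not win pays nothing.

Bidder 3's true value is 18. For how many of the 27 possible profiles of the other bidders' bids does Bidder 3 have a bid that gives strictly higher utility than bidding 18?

2

Others bid (5, 5, 5): truth gives 0; bid 13 gives 5 > 0. Violating.
Others bid (5, 5, 13): truth gives 0; bid 13 gives 5 > 0. Violating.
Others bid (5, 5, 18): truth gives 0; no alternative beats it.
Others bid (5, 13, 5): truth gives 0; no alternative beats it.
(Checking all 27 profiles: 2 have a profitable deviation, 25 do not.)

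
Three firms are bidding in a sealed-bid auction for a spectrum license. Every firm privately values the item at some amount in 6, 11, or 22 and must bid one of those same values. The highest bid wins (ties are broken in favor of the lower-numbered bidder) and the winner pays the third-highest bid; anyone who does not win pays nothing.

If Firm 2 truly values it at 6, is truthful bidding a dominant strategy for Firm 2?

Yes

Check each profile of the others' bids and compare truth against every alternative bid.
Others bid (6, 6): truth gives 0, best alternative gives 0.
Others bid (6, 11): truth gives 0, best alternative gives 0.
Others bid (6, 22): truth gives 0, best alternative gives 0.
Others bid (11, 6): truth gives 0, best alternative gives 0.
Others bid (11, 11): truth gives 0, best alternative gives 0.
Others bid (11, 22): truth gives 0, best alternative gives 0.
(Remaining 3 profiles checked similarly; truth is weakly best in each.)
In every case the truthful bid is at least as good as any alternative, so it is a dominant strategy.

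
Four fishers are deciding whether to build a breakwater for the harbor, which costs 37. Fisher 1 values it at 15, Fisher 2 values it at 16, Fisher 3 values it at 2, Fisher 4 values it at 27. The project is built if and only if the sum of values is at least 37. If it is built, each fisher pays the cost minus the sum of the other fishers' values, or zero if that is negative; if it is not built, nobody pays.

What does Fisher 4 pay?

Total value 60 ≥ cost 37, so the project is built.
The other fishers' values sum to 33.
Cost minus that sum is 37 - 33 = 4.

4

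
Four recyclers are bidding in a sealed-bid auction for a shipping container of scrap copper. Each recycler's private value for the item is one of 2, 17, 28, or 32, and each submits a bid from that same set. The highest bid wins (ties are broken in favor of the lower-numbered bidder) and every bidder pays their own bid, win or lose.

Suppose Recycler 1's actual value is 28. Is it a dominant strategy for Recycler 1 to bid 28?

Consider the case where Recycler 2 bids 2, Recycler 3 bids 2 and Recycler 4 bids 2.
Truthful bid 28: wins, pays 28, utility 28 - 28 = 0.
Bid 2 instead: wins, pays 2, utility 28 - 2 = 26.
Since 26 > 0, bidding 2 is strictly better here, so truthful bidding is not dominant.

No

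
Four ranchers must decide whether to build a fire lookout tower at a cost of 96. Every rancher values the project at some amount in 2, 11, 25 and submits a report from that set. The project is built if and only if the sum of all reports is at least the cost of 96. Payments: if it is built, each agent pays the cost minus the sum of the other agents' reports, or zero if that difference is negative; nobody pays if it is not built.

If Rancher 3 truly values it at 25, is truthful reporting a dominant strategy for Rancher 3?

Check each profile of the others' reports and compare truth against every alternative report.
Others report (25, 25, 25): truth gives 4, best alternative gives 0.
Others report (2, 2, 2): truth gives 0, best alternative gives 0.
Others report (2, 2, 11): truth gives 0, best alternative gives 0.
Others report (2, 2, 25): truth gives 0, best alternative gives 0.
Others report (2, 11, 2): truth gives 0, best alternative gives 0.
Others report (2, 11, 11): truth gives 0, best alternative gives 0.
(Remaining 21 profiles checked similarly; truth is weakly best in each.)
In every case the truthful report is at least as good as any alternative, so it is a dominant strategy.

Yes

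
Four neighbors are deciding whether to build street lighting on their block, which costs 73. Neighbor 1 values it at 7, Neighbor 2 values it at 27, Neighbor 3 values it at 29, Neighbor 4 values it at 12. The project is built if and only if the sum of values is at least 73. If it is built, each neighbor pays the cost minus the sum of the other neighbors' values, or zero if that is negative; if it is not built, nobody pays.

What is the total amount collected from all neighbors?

Total value 75 ≥ cost 73, so it is built.
Neighbor 1: others sum to 68; max(0, 73 - 68) = 5.
Neighbor 2: others sum to 48; max(0, 73 - 48) = 25.
Neighbor 3: others sum to 46; max(0, 73 - 46) = 27.
Neighbor 4: others sum to 63; max(0, 73 - 63) = 10.
Total collected = 5 + 25 + 27 + 10 = 67.

67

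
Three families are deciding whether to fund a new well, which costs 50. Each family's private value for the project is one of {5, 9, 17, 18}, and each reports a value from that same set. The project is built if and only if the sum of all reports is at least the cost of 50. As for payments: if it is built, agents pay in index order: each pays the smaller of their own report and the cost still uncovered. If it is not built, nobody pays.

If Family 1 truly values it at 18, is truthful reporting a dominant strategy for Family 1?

Consider the case where Family 2 reports 17 and Family 3 reports 17.
Truthful report 18: project built, pays 18, utility 18 - 18 = 0.
Report 17 instead: project built, pays 17, utility 18 - 17 = 1.
Since 1 > 0, reporting 17 is strictly better here, so truthful reporting is not dominant.

No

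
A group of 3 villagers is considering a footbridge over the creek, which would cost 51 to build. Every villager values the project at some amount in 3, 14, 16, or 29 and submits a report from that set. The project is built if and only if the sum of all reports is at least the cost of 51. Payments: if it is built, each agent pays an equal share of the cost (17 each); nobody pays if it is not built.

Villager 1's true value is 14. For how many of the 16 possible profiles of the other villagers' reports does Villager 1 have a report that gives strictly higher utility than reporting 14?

4

Others report (14, 29): truth gives -3; report 3 gives 0 > -3. Violating.
Others report (16, 29): truth gives -3; report 3 gives 0 > -3. Violating.
Others report (29, 14): truth gives -3; report 3 gives 0 > -3. Violating.
Others report (29, 16): truth gives -3; report 3 gives 0 > -3. Violating.
Others report (3, 3): truth gives 0; no alternative beats it.
Others report (3, 14): truth gives 0; no alternative beats it.
(Checking all 16 profiles: 4 have a profitable deviation, 12 do not.)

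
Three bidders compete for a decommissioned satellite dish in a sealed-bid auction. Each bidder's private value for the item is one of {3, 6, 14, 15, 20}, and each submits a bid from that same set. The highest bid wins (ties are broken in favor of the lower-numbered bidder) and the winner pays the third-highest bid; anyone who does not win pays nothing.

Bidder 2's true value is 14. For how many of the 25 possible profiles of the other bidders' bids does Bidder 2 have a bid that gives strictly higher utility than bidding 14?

8

Others bid (3, 15): truth gives 0; bid 15 gives 11 > 0. Violating.
Others bid (3, 20): truth gives 0; bid 20 gives 11 > 0. Violating.
Others bid (6, 15): truth gives 0; bid 15 gives 8 > 0. Violating.
Others bid (6, 20): truth gives 0; bid 20 gives 8 > 0. Violating.
Others bid (3, 3): truth gives 11; no alternative beats it.
Others bid (3, 6): truth gives 11; no alternative beats it.
(Checking all 25 profiles: 8 have a profitable deviation, 17 do not.)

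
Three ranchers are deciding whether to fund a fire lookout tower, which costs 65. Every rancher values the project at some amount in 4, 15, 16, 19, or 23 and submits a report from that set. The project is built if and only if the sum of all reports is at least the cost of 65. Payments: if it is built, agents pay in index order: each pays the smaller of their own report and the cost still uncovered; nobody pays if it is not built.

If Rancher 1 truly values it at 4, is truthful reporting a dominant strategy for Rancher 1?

Yes

Check each profile of the others' reports and compare truth against every alternative report.
Others report (4, 4): truth gives 0, best alternative gives 0.
Others report (4, 15): truth gives 0, best alternative gives 0.
Others report (4, 16): truth gives 0, best alternative gives 0.
Others report (4, 19): truth gives 0, best alternative gives 0.
Others report (4, 23): truth gives 0, best alternative gives 0.
Others report (15, 4): truth gives 0, best alternative gives 0.
(Remaining 19 profiles checked similarly; truth is weakly best in each.)
In every case the truthful report is at least as good as any alternative, so it is a dominant strategy.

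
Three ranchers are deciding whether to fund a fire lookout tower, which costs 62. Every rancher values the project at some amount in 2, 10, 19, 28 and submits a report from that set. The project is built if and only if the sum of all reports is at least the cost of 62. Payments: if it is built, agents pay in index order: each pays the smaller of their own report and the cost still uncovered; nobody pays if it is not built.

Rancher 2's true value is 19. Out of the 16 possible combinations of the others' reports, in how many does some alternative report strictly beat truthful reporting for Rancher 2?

1

Others report (28, 28): truth gives 0; report 10 gives 9 > 0. Violating.
Others report (2, 2): truth gives 0; no alternative beats it.
Others report (2, 10): truth gives 0; no alternative beats it.
(Checking all 16 profiles: 1 has a profitable deviation, 15 do not.)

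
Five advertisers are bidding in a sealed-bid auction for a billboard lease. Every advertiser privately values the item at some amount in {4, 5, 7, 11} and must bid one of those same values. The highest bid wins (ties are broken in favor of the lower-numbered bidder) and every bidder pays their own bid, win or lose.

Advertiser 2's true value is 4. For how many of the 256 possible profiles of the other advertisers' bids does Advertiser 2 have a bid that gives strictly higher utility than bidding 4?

54

Others bid (4, 4, 4, 4): truth gives -4; bid 5 gives -1 > -4. Violating.
Others bid (4, 4, 4, 5): truth gives -4; bid 5 gives -1 > -4. Violating.
Others bid (4, 4, 4, 7): truth gives -4; bid 7 gives -3 > -4. Violating.
Others bid (4, 4, 5, 4): truth gives -4; bid 5 gives -1 > -4. Violating.
Others bid (4, 4, 4, 11): truth gives -4; no alternative beats it.
Others bid (4, 4, 5, 11): truth gives -4; no alternative beats it.
(Checking all 256 profiles: 54 have a profitable deviation, 202 do not.)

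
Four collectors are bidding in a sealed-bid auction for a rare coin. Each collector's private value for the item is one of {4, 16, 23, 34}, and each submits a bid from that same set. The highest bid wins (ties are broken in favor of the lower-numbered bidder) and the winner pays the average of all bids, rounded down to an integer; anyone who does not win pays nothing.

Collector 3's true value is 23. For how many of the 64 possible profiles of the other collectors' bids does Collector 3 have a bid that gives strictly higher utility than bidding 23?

Others bid (4, 4, 4): truth gives 15; bid 16 gives 16 > 15. Violating.
Others bid (4, 4, 16): truth gives 12; bid 16 gives 13 > 12. Violating.
Others bid (4, 4, 34): truth gives 0; bid 34 gives 4 > 0. Violating.
Others bid (4, 16, 34): truth gives 0; bid 34 gives 1 > 0. Violating.
Others bid (4, 4, 23): truth gives 10; no alternative beats it.
Others bid (4, 16, 4): truth gives 12; no alternative beats it.
(Checking all 64 profiles: 16 have a profitable deviation, 48 do not.)

16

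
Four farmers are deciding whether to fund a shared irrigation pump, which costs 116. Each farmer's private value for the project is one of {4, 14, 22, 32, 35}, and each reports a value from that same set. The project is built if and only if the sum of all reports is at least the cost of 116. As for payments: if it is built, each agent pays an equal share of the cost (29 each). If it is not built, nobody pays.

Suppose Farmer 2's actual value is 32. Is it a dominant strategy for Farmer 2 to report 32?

Consider the case where Farmer 1 reports 14, Farmer 3 reports 32 and Farmer 4 reports 35.
Truthful report 32: project not built, utility 0.
Report 35 instead: project built, pays 29, utility 32 - 29 = 3.
Since 3 > 0, reporting 35 is strictly better here, so truthful reporting is not dominant.

No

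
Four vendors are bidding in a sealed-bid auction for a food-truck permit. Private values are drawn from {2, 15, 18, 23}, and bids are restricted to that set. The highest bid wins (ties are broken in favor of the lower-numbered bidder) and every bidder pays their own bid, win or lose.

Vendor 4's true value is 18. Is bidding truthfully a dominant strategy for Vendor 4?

Consider the case where Vendor 1 bids 2, Vendor 2 bids 2 and Vendor 3 bids 2.
Truthful bid 18: wins, pays 18, utility 18 - 18 = 0.
Bid 15 instead: wins, pays 15, utility 18 - 15 = 3.
Since 3 > 0, bidding 15 is strictly better here, so truthful bidding is not dominant.

No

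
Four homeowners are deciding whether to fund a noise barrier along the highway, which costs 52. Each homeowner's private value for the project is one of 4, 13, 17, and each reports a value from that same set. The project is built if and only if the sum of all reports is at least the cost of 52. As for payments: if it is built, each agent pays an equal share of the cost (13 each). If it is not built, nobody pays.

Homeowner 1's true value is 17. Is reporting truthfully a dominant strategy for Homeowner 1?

Check each profile of the others' reports and compare truth against every alternative report.
Others report (4, 17, 17): truth gives 4, best alternative gives 0.
Others report (17, 4, 17): truth gives 4, best alternative gives 0.
Others report (17, 17, 4): truth gives 4, best alternative gives 0.
Others report (13, 13, 13): truth gives 4, best alternative gives 4.
Others report (13, 13, 17): truth gives 4, best alternative gives 4.
Others report (13, 17, 13): truth gives 4, best alternative gives 4.
(Remaining 21 profiles checked similarly; truth is weakly best in each.)
In every case the truthful report is at least as good as any alternative, so it is a dominant strategy.

Yes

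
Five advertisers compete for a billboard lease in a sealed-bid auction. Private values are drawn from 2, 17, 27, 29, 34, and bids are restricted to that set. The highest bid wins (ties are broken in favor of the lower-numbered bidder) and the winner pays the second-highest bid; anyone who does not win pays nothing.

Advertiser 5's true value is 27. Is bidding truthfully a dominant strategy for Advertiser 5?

Yes

Check each profile of the others' bids and compare truth against every alternative bid.
Others bid (2, 2, 2, 2): truth gives 25, best alternative gives 25.
Others bid (2, 2, 2, 17): truth gives 10, best alternative gives 10.
Others bid (2, 2, 17, 2): truth gives 10, best alternative gives 10.
Others bid (2, 2, 17, 17): truth gives 10, best alternative gives 10.
Others bid (2, 17, 2, 2): truth gives 10, best alternative gives 10.
Others bid (2, 17, 2, 17): truth gives 10, best alternative gives 10.
(Remaining 619 profiles checked similarly; truth is weakly best in each.)
In every case the truthful bid is at least as good as any alternative, so it is a dominant strategy.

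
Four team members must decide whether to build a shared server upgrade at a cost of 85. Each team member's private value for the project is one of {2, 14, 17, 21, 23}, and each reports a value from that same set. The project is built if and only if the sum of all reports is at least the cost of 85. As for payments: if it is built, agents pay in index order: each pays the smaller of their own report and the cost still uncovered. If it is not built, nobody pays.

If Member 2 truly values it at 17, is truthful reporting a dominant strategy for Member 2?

Yes

Check each profile of the others' reports and compare truth against every alternative report.
Others report (2, 2, 2): truth gives 0, best alternative gives 0.
Others report (2, 2, 14): truth gives 0, best alternative gives 0.
Others report (2, 2, 17): truth gives 0, best alternative gives 0.
Others report (2, 2, 21): truth gives 0, best alternative gives 0.
Others report (2, 2, 23): truth gives 0, best alternative gives 0.
Others report (2, 14, 2): truth gives 0, best alternative gives 0.
(Remaining 119 profiles checked similarly; truth is weakly best in each.)
In every case the truthful report is at least as good as any alternative, so it is a dominant strategy.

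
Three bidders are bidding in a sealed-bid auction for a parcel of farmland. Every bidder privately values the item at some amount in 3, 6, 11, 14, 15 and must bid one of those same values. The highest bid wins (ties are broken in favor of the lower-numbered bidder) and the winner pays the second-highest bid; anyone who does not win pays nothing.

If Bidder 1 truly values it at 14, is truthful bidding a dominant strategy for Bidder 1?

Yes

Check each profile of the others' bids and compare truth against every alternative bid.
Others bid (3, 3): truth gives 11, best alternative gives 11.
Others bid (3, 6): truth gives 8, best alternative gives 8.
Others bid (6, 3): truth gives 8, best alternative gives 8.
Others bid (6, 6): truth gives 8, best alternative gives 8.
Others bid (3, 11): truth gives 3, best alternative gives 3.
Others bid (6, 11): truth gives 3, best alternative gives 3.
(Remaining 19 profiles checked similarly; truth is weakly best in each.)
In every case the truthful bid is at least as good as any alternative, so it is a dominant strategy.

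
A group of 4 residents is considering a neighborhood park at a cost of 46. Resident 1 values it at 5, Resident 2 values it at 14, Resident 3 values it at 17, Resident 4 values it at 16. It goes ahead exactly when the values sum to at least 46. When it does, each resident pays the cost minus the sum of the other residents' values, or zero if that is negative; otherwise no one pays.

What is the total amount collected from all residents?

29

Total value 52 ≥ cost 46, so it is built.
Resident 1: others sum to 47; max(0, 46 - 47) = 0.
Resident 2: others sum to 38; max(0, 46 - 38) = 8.
Resident 3: others sum to 35; max(0, 46 - 35) = 11.
Resident 4: others sum to 36; max(0, 46 - 36) = 10.
Total collected = 0 + 8 + 11 + 10 = 29.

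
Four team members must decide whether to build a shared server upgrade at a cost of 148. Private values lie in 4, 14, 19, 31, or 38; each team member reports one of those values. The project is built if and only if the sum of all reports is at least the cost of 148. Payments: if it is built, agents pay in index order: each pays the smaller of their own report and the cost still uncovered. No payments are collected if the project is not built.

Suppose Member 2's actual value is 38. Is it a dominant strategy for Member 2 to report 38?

Yes

Check each profile of the others' reports and compare truth against every alternative report.
Others report (4, 4, 4): truth gives 0, best alternative gives 0.
Others report (4, 4, 14): truth gives 0, best alternative gives 0.
Others report (4, 4, 19): truth gives 0, best alternative gives 0.
Others report (4, 4, 31): truth gives 0, best alternative gives 0.
Others report (4, 4, 38): truth gives 0, best alternative gives 0.
Others report (4, 14, 4): truth gives 0, best alternative gives 0.
(Remaining 119 profiles checked similarly; truth is weakly best in each.)
In every case the truthful report is at least as good as any alternative, so it is a dominant strategy.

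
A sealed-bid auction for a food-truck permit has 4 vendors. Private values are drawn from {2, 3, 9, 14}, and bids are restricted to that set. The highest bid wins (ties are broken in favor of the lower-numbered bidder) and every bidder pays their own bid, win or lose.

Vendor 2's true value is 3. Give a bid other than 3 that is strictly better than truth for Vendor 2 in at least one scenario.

2

Suppose Vendor 1 bids 2, Vendor 3 bids 2 and Vendor 4 bids 9.
Bid 3: loses but pays 3, utility -3.
Bid 2: loses but pays 2, utility -2.
So bidding 2 beats truth here (-2 > -3).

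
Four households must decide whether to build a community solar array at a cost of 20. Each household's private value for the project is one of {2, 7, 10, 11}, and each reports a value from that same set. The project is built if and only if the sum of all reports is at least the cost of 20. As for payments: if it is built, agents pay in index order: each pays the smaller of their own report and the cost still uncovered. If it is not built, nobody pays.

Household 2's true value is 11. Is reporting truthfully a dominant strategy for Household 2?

No

Consider the case where Household 1 reports 2, Household 3 reports 2 and Household 4 reports 7.
Truthful report 11: project built, pays 11, utility 11 - 11 = 0.
Report 10 instead: project built, pays 10, utility 11 - 10 = 1.
Since 1 > 0, reporting 10 is strictly better here, so truthful reporting is not dominant.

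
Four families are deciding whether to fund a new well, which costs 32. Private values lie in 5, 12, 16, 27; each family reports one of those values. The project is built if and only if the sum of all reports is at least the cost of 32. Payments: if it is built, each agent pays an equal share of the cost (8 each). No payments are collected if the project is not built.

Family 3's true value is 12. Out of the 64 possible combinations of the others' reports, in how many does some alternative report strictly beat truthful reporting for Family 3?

Others report (5, 5, 5): truth gives 0; report 27 gives 4 > 0. Violating.
Others report (5, 5, 12): truth gives 4; no alternative beats it.
Others report (5, 5, 16): truth gives 4; no alternative beats it.
(Checking all 64 profiles: 1 has a profitable deviation, 63 do not.)

1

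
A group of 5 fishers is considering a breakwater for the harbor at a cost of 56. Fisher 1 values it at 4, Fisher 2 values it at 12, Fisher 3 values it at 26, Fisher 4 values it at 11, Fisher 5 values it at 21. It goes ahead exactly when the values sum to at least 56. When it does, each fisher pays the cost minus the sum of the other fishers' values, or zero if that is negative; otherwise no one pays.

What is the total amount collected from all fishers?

11

Total value 74 ≥ cost 56, so it is built.
Fisher 1: others sum to 70; max(0, 56 - 70) = 0.
Fisher 2: others sum to 62; max(0, 56 - 62) = 0.
Fisher 3: others sum to 48; max(0, 56 - 48) = 8.
Fisher 4: others sum to 63; max(0, 56 - 63) = 0.
Fisher 5: others sum to 53; max(0, 56 - 53) = 3.
Total collected = 0 + 0 + 8 + 0 + 3 = 11.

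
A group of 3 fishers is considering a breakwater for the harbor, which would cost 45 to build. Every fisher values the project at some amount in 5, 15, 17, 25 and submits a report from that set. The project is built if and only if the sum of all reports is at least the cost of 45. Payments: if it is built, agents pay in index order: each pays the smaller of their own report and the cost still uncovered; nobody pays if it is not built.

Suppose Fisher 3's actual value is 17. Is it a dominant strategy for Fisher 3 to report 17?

Check each profile of the others' reports and compare truth against every alternative report.
Others report (25, 25): truth gives 17, best alternative gives 17.
Others report (17, 25): truth gives 14, best alternative gives 14.
Others report (25, 17): truth gives 14, best alternative gives 14.
Others report (15, 25): truth gives 12, best alternative gives 12.
Others report (25, 15): truth gives 12, best alternative gives 12.
Others report (17, 17): truth gives 6, best alternative gives 6.
(Remaining 10 profiles checked similarly; truth is weakly best in each.)
In every case the truthful report is at least as good as any alternative, so it is a dominant strategy.

Yes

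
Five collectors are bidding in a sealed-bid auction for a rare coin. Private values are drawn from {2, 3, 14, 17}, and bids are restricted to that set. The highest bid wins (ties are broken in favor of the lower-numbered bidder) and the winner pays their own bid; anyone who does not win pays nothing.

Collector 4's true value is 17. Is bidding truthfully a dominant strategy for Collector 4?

Consider the case where Collector 1 bids 2, Collector 2 bids 2, Collector 3 bids 2 and Collector 5 bids 2.
Truthful bid 17: wins, pays 17, utility 17 - 17 = 0.
Bid 3 instead: wins, pays 3, utility 17 - 3 = 14.
Since 14 > 0, bidding 3 is strictly better here, so truthful bidding is not dominant.

No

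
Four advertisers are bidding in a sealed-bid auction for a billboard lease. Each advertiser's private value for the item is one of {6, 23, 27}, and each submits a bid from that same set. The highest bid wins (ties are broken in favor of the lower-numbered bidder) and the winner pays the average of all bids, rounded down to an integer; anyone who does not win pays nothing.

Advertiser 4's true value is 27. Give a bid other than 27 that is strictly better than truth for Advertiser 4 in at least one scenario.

Suppose Advertiser 1 bids 6, Advertiser 2 bids 6 and Advertiser 3 bids 6.
Bid 27: wins, pays 11, utility 27 - 11 = 16.
Bid 23: wins, pays 10, utility 27 - 10 = 17.
So bidding 23 beats truth here (17 > 16).

23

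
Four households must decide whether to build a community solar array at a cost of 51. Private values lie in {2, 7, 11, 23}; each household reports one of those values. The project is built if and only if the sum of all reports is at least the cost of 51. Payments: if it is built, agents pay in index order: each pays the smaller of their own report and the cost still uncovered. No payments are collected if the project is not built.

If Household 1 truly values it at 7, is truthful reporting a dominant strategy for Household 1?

Consider the case where Household 2 reports 7, Household 3 reports 23 and Household 4 reports 23.
Truthful report 7: project built, pays 7, utility 7 - 7 = 0.
Report 2 instead: project built, pays 2, utility 7 - 2 = 5.
Since 5 > 0, reporting 2 is strictly better here, so truthful reporting is not dominant.

No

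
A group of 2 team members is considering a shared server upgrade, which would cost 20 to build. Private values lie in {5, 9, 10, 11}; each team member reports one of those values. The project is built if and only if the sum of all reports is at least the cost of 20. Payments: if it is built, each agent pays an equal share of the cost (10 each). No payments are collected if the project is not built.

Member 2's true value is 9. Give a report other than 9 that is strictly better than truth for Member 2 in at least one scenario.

5

Suppose Member 1 reports 11.
Report 9: project built, pays 10, utility 9 - 10 = -1.
Report 5: project not built, utility 0.
So reporting 5 beats truth here (0 > -1).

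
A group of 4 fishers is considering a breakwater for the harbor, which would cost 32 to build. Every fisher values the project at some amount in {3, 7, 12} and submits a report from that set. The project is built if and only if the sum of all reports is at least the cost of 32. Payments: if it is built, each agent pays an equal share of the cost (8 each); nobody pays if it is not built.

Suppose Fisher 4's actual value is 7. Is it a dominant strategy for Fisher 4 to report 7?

No

Consider the case where Fisher 1 reports 3, Fisher 2 reports 12 and Fisher 3 reports 12.
Truthful report 7: project built, pays 8, utility 7 - 8 = -1.
Report 3 instead: project not built, utility 0.
Since 0 > -1, reporting 3 is strictly better here, so truthful reporting is not dominant.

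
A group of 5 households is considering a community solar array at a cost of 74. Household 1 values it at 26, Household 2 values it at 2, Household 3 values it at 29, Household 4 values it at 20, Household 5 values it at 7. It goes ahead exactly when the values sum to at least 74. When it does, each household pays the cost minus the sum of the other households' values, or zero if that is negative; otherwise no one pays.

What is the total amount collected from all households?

Total value 84 ≥ cost 74, so it is built.
Household 1: others sum to 58; max(0, 74 - 58) = 16.
Household 2: others sum to 82; max(0, 74 - 82) = 0.
Household 3: others sum to 55; max(0, 74 - 55) = 19.
Household 4: others sum to 64; max(0, 74 - 64) = 10.
Household 5: others sum to 77; max(0, 74 - 77) = 0.
Total collected = 16 + 0 + 19 + 10 + 0 = 45.

45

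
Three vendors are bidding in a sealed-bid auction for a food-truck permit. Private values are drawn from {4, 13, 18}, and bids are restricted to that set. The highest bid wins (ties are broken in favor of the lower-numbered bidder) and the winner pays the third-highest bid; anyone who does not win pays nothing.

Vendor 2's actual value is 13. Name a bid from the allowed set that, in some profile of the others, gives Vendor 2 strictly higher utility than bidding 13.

Suppose Vendor 1 bids 4 and Vendor 3 bids 18.
Bid 13: loses, pays 0, utility 0.
Bid 18: wins, pays 4, utility 13 - 4 = 9.
So bidding 18 beats truth here (9 > 0).

18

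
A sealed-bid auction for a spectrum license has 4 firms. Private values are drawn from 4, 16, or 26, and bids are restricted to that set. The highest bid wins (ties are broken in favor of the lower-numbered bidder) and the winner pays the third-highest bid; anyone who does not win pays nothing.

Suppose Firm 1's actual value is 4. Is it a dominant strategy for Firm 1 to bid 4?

Yes

Check each profile of the others' bids and compare truth against every alternative bid.
Others bid (4, 16, 16): truth gives 0, best alternative gives -12.
Others bid (16, 4, 16): truth gives 0, best alternative gives -12.
Others bid (16, 16, 4): truth gives 0, best alternative gives -12.
Others bid (16, 16, 16): truth gives 0, best alternative gives -12.
Others bid (4, 4, 4): truth gives 0, best alternative gives 0.
Others bid (4, 4, 16): truth gives 0, best alternative gives 0.
(Remaining 21 profiles checked similarly; truth is weakly best in each.)
In every case the truthful bid is at least as good as any alternative, so it is a dominant strategy.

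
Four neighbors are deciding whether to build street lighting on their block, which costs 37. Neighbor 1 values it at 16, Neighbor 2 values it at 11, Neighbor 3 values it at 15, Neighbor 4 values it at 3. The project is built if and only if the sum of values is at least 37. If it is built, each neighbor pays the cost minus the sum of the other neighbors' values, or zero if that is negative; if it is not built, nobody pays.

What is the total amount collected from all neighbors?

Total value 45 ≥ cost 37, so it is built.
Neighbor 1: others sum to 29; max(0, 37 - 29) = 8.
Neighbor 2: others sum to 34; max(0, 37 - 34) = 3.
Neighbor 3: others sum to 30; max(0, 37 - 30) = 7.
Neighbor 4: others sum to 42; max(0, 37 - 42) = 0.
Total collected = 8 + 3 + 7 + 0 = 18.

18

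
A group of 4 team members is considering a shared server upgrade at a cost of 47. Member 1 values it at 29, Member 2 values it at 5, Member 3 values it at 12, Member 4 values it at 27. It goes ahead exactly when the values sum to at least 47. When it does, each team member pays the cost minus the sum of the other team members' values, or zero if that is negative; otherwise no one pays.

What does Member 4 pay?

1

Total value 73 ≥ cost 47, so the project is built.
The other team members' values sum to 46.
Cost minus that sum is 47 - 46 = 1.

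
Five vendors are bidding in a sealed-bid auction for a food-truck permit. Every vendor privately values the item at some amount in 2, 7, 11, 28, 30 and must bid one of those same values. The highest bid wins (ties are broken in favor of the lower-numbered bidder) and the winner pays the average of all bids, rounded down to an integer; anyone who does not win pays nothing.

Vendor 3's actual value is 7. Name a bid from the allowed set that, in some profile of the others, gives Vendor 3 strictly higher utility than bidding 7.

11

Suppose Vendor 1 bids 2, Vendor 2 bids 2, Vendor 4 bids 2 and Vendor 5 bids 11.
Bid 7: loses, pays 0, utility 0.
Bid 11: wins, pays 5, utility 7 - 5 = 2.
So bidding 11 beats truth here (2 > 0).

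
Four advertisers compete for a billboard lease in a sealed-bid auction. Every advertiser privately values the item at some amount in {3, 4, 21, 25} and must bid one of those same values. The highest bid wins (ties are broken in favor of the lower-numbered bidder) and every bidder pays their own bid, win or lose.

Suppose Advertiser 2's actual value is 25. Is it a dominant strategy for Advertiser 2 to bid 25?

No

Consider the case where Advertiser 1 bids 3, Advertiser 3 bids 3 and Advertiser 4 bids 3.
Truthful bid 25: wins, pays 25, utility 25 - 25 = 0.
Bid 4 instead: wins, pays 4, utility 25 - 4 = 21.
Since 21 > 0, bidding 4 is strictly better here, so truthful bidding is not dominant.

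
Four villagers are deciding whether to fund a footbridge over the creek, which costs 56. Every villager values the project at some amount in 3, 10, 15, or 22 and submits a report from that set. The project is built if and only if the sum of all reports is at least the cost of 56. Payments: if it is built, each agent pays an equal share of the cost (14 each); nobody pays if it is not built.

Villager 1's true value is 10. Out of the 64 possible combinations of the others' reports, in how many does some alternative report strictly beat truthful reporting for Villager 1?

12

Others report (3, 22, 22): truth gives -4; report 3 gives 0 > -4. Violating.
Others report (10, 15, 22): truth gives -4; report 3 gives 0 > -4. Violating.
Others report (10, 22, 15): truth gives -4; report 3 gives 0 > -4. Violating.
Others report (15, 10, 22): truth gives -4; report 3 gives 0 > -4. Violating.
Others report (3, 3, 3): truth gives 0; no alternative beats it.
Others report (3, 3, 10): truth gives 0; no alternative beats it.
(Checking all 64 profiles: 12 have a profitable deviation, 52 do not.)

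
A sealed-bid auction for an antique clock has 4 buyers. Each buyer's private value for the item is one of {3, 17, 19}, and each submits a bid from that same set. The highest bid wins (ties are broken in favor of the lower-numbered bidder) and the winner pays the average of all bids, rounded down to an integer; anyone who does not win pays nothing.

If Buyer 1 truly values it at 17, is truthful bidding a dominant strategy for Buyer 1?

No

Consider the case where Buyer 2 bids 3, Buyer 3 bids 3 and Buyer 4 bids 3.
Truthful bid 17: wins, pays 6, utility 17 - 6 = 11.
Bid 3 instead: wins, pays 3, utility 17 - 3 = 14.
Since 14 > 11, bidding 3 is strictly better here, so truthful bidding is not dominant.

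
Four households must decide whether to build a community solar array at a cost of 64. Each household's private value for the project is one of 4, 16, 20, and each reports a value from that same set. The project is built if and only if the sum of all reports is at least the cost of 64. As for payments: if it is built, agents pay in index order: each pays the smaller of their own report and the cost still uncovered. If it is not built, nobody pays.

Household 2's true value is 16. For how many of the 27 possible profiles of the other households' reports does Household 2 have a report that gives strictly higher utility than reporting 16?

Others report (20, 20, 20): truth gives 0; report 4 gives 12 > 0. Violating.
Others report (4, 4, 4): truth gives 0; no alternative beats it.
Others report (4, 4, 16): truth gives 0; no alternative beats it.
(Checking all 27 profiles: 1 has a profitable deviation, 26 do not.)

1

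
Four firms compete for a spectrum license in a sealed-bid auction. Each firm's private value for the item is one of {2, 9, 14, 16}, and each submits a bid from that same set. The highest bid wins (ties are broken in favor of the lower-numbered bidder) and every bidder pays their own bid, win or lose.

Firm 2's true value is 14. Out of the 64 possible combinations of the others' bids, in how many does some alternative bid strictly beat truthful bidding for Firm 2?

50

Others bid (2, 2, 2): truth gives 0; bid 9 gives 5 > 0. Violating.
Others bid (2, 2, 9): truth gives 0; bid 9 gives 5 > 0. Violating.
Others bid (2, 2, 16): truth gives -14; bid 2 gives -2 > -14. Violating.
Others bid (2, 9, 2): truth gives 0; bid 9 gives 5 > 0. Violating.
Others bid (2, 2, 14): truth gives 0; no alternative beats it.
Others bid (2, 9, 14): truth gives 0; no alternative beats it.
(Checking all 64 profiles: 50 have a profitable deviation, 14 do not.)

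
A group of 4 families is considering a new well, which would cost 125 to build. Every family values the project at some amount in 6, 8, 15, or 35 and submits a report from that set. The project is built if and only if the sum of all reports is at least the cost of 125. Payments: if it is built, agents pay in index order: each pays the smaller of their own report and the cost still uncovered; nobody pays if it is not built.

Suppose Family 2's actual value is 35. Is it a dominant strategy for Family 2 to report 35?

Check each profile of the others' reports and compare truth against every alternative report.
Others report (6, 6, 6): truth gives 0, best alternative gives 0.
Others report (6, 6, 8): truth gives 0, best alternative gives 0.
Others report (6, 6, 15): truth gives 0, best alternative gives 0.
Others report (6, 6, 35): truth gives 0, best alternative gives 0.
Others report (6, 8, 6): truth gives 0, best alternative gives 0.
Others report (6, 8, 8): truth gives 0, best alternative gives 0.
(Remaining 58 profiles checked similarly; truth is weakly best in each.)
In every case the truthful report is at least as good as any alternative, so it is a dominant strategy.

Yes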